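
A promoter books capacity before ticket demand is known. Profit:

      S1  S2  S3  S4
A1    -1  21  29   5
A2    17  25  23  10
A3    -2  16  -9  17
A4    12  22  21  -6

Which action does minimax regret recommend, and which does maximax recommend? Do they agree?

Column bests: S1=17, S2=25, S3=29, S4=17.
A1 regrets: 18, 4, 0, 12 → max 18
A2 regrets: 0, 0, 6, 7 → max 7
A3 regrets: 19, 9, 38, 0 → max 38
A4 regrets: 5, 3, 8, 23 → max 23
Smallest max regret = 7 → A2.
Row maxima: A1=29, A2=25, A3=17, A4=22
Best best-case = 29 → A1.

minimax regret → A2; maximax → A1 (disagree)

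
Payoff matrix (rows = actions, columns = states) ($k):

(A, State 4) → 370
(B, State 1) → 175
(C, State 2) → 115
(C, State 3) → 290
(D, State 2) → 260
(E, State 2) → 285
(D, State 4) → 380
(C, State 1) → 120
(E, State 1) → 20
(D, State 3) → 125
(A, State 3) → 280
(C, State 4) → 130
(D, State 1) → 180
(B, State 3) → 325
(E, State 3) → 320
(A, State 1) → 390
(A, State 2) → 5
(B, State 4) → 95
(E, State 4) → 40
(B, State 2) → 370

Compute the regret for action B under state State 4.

285

Best payoff under State 4 is 380.
Regret = 380 − 95 = 285.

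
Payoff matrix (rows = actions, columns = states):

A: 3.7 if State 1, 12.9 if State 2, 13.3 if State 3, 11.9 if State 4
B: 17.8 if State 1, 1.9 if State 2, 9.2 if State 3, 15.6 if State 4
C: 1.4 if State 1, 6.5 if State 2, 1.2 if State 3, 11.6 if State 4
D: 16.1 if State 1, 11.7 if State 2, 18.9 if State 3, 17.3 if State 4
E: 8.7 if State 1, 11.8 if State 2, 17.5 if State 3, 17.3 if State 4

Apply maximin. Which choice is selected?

D

Row minima: A=3.7, B=1.9, C=1.2, D=11.7, E=8.7
Best worst-case = 11.7 → D.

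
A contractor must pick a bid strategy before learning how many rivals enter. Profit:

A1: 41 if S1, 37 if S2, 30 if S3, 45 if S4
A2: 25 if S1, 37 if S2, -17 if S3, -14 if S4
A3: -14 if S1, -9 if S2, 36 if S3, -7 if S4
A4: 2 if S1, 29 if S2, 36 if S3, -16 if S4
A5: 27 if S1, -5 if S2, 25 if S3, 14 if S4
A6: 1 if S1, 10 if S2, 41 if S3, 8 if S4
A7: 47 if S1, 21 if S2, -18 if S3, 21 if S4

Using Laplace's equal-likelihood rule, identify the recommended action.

Row averages: A1=38.25, A2=7.75, A3=1.5, A4=12.75, A5=15.25, A6=15, A7=17.75
Highest average = 38.25 → A1.

A1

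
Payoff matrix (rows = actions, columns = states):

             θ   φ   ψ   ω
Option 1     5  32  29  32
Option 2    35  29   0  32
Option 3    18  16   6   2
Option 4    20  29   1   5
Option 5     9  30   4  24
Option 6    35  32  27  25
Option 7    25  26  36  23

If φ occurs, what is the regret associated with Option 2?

Best payoff under φ is 32.
Regret = 32 − 29 = 3.

3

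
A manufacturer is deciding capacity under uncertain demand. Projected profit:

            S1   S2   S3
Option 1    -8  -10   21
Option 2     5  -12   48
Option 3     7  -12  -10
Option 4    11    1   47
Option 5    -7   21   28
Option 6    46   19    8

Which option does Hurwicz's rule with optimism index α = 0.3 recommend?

Option 1: 0.3·21 + 0.7·(-10) = -0.7
Option 2: 0.3·48 + 0.7·(-12) = 6
Option 3: 0.3·7 + 0.7·(-12) = -6.3
Option 4: 0.3·47 + 0.7·1 = 14.8
Option 5: 0.3·28 + 0.7·(-7) = 3.5
Option 6: 0.3·46 + 0.7·8 = 19.4
Highest Hurwicz score = 19.4 → Option 6.

Option 6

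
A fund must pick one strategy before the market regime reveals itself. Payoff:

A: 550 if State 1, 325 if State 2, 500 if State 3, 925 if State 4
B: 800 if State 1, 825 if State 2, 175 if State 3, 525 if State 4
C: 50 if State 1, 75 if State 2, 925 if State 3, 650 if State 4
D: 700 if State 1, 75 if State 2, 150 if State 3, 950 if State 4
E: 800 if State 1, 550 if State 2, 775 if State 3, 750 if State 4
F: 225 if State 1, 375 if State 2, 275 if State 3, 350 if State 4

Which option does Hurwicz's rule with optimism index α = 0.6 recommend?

E

A: 0.6·925 + 0.4·325 = 685
B: 0.6·825 + 0.4·175 = 565
C: 0.6·925 + 0.4·50 = 575
D: 0.6·950 + 0.4·75 = 600
E: 0.6·800 + 0.4·550 = 700
F: 0.6·375 + 0.4·225 = 315
Highest Hurwicz score = 700 → E.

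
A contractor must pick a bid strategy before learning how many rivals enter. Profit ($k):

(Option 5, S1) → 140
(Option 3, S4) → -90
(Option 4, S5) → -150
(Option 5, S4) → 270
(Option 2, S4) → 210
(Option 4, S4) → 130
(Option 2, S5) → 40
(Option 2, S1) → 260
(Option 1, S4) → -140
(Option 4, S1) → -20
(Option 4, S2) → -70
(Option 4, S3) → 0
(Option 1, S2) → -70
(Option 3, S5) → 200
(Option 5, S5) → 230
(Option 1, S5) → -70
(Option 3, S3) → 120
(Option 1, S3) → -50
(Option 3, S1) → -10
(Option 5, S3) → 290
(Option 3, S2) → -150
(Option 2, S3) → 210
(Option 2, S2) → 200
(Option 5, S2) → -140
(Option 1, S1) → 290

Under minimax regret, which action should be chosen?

Option 2

Column bests: S1=290, S2=200, S3=290, S4=270, S5=230.
Option 1 regrets: 0, 270, 340, 410, 300 → max 410
Option 2 regrets: 30, 0, 80, 60, 190 → max 190
Option 3 regrets: 300, 350, 170, 360, 30 → max 360
Option 4 regrets: 310, 270, 290, 140, 380 → max 380
Option 5 regrets: 150, 340, 0, 0, 0 → max 340
Smallest max regret = 190 → Option 2.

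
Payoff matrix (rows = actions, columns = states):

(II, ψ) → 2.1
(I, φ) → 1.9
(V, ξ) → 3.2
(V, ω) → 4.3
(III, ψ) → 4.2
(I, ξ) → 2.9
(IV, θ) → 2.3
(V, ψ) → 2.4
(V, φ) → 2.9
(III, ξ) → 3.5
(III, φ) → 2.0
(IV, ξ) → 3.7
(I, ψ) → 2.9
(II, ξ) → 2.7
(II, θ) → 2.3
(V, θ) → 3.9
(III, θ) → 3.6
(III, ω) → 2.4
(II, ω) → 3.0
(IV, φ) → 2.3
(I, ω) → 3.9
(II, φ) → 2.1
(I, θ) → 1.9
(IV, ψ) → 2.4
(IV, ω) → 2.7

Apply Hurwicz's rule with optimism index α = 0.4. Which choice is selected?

I: 0.4·3.9 + 0.6·1.9 = 2.7
II: 0.4·3.0 + 0.6·2.1 = 2.46
III: 0.4·4.2 + 0.6·2.0 = 2.88
IV: 0.4·3.7 + 0.6·2.3 = 2.86
V: 0.4·4.3 + 0.6·2.4 = 3.16
Highest Hurwicz score = 3.16 → V.

V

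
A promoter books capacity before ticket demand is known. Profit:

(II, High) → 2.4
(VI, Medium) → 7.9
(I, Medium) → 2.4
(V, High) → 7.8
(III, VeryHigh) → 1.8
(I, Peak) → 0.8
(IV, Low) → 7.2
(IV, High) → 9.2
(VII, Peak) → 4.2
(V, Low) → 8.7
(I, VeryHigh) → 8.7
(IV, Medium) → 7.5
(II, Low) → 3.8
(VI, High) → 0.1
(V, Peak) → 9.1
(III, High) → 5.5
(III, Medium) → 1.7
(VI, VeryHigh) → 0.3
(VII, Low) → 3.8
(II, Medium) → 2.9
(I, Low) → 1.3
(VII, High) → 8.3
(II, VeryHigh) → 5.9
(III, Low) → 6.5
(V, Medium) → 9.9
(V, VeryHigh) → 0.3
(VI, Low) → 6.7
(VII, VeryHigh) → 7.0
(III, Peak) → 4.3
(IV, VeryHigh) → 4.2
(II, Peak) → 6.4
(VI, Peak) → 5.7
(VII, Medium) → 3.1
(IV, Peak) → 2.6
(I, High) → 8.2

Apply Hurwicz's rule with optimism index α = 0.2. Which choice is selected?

VII

I: 0.2·8.7 + 0.8·0.8 = 2.38
II: 0.2·6.4 + 0.8·2.4 = 3.2
III: 0.2·6.5 + 0.8·1.7 = 2.66
IV: 0.2·9.2 + 0.8·2.6 = 3.92
V: 0.2·9.9 + 0.8·0.3 = 2.22
VI: 0.2·7.9 + 0.8·0.1 = 1.66
VII: 0.2·8.3 + 0.8·3.1 = 4.14
Highest Hurwicz score = 4.14 → VII.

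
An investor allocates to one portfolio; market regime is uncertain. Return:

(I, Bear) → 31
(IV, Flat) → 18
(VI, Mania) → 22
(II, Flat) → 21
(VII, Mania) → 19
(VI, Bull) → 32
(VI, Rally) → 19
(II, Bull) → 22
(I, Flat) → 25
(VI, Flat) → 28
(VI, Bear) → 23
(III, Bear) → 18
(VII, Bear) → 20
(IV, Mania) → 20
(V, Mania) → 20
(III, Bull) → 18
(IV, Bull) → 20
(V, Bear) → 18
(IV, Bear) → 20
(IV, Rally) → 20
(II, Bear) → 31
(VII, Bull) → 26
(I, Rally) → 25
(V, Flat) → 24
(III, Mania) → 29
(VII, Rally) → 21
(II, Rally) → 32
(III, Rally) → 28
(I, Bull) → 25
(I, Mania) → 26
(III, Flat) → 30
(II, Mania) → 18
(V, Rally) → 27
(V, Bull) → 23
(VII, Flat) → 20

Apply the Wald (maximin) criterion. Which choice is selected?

Row minima: I=25, II=18, III=18, IV=18, V=18, VI=19, VII=19
Best worst-case = 25 → I.

I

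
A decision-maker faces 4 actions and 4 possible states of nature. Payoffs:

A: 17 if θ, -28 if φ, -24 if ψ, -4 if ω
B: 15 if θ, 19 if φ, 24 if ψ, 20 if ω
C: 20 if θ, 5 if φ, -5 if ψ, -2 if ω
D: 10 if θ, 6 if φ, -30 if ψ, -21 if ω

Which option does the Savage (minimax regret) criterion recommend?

B

Column bests: θ=20, φ=19, ψ=24, ω=20.
A regrets: 3, 47, 48, 24 → max 48
B regrets: 5, 0, 0, 0 → max 5
C regrets: 0, 14, 29, 22 → max 29
D regrets: 10, 13, 54, 41 → max 54
Smallest max regret = 5 → B.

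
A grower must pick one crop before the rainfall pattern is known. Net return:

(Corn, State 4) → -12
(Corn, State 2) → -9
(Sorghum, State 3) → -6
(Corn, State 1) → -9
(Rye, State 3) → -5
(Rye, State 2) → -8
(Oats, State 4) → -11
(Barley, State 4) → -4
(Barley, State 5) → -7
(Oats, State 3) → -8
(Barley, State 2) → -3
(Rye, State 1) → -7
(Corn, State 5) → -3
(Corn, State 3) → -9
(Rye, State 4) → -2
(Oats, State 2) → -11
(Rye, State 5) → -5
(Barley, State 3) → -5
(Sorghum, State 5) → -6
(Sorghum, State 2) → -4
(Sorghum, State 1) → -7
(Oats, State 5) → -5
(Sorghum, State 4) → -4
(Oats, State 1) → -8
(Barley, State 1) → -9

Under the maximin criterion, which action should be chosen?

Row minima: Oats=-11, Barley=-9, Corn=-12, Sorghum=-7, Rye=-8
Best worst-case = -7 → Sorghum.

Sorghum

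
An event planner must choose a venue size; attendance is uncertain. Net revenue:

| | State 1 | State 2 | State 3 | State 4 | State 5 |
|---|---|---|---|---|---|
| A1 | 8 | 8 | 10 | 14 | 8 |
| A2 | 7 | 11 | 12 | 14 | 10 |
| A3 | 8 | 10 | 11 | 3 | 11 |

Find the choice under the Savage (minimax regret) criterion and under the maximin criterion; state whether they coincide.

minimax regret → A2; maximin → A1 (disagree)

Column bests: State 1=8, State 2=11, State 3=12, State 4=14, State 5=11.
A1 regrets: 0, 3, 2, 0, 3 → max 3
A2 regrets: 1, 0, 0, 0, 1 → max 1
A3 regrets: 0, 1, 1, 11, 0 → max 11
Smallest max regret = 1 → A2.
Row minima: A1=8, A2=7, A3=3
Best worst-case = 8 → A1.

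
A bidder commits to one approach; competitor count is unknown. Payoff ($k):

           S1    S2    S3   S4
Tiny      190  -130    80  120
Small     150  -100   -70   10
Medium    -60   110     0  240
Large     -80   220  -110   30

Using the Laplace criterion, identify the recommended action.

Medium

Row averages: Tiny=65, Small=-2.5, Medium=72.5, Large=15
Highest average = 72.5 → Medium.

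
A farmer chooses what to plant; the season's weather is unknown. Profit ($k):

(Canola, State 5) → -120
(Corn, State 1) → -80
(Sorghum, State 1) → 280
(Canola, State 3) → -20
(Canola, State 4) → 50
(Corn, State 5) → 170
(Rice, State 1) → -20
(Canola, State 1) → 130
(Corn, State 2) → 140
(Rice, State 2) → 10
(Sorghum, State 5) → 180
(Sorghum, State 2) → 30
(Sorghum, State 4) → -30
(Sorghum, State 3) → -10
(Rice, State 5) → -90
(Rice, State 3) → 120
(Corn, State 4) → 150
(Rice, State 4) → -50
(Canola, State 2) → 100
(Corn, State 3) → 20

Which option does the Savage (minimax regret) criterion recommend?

Column bests: State 1=280, State 2=140, State 3=120, State 4=150, State 5=180.
Sorghum regrets: 0, 110, 130, 180, 0 → max 180
Canola regrets: 150, 40, 140, 100, 300 → max 300
Corn regrets: 360, 0, 100, 0, 10 → max 360
Rice regrets: 300, 130, 0, 200, 270 → max 300
Smallest max regret = 180 → Sorghum.

Sorghum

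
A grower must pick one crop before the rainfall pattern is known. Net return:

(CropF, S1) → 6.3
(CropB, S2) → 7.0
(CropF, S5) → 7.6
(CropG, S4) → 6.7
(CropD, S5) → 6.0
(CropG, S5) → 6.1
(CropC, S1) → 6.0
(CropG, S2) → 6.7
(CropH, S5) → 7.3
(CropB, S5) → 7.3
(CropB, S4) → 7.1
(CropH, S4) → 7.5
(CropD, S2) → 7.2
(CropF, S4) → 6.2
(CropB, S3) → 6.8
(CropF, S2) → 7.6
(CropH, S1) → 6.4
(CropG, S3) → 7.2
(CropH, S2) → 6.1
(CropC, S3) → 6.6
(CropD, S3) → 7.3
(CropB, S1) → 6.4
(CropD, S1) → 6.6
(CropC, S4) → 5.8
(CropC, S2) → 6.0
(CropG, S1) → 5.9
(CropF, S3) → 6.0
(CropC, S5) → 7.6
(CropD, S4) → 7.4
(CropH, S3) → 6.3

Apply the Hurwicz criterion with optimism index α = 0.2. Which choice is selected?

CropB

CropF: 0.2·7.6 + 0.8·6.0 = 6.32
CropC: 0.2·7.6 + 0.8·5.8 = 6.16
CropG: 0.2·7.2 + 0.8·5.9 = 6.16
CropH: 0.2·7.5 + 0.8·6.1 = 6.38
CropD: 0.2·7.4 + 0.8·6.0 = 6.28
CropB: 0.2·7.3 + 0.8·6.4 = 6.58
Highest Hurwicz score = 6.58 → CropB.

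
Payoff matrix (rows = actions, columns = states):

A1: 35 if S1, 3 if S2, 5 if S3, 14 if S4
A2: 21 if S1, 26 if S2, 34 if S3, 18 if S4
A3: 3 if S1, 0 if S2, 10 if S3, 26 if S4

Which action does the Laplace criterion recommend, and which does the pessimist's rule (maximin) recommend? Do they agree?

laplace → A2; maximin → A2 (agree)

Row averages: A1=14.25, A2=24.75, A3=9.75
Highest average = 24.75 → A2.
Row minima: A1=3, A2=18, A3=0
Best worst-case = 18 → A2.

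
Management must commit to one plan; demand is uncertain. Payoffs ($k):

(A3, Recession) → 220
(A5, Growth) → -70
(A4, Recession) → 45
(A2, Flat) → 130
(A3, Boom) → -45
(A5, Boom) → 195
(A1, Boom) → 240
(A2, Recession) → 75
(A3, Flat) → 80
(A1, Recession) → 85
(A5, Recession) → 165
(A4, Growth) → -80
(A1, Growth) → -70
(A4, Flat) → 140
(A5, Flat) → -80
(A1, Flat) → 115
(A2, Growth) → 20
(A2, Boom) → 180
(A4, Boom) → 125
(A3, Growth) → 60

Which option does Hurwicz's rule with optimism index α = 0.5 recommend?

A1: 0.5·240 + 0.5·(-70) = 85
A2: 0.5·180 + 0.5·20 = 100
A3: 0.5·220 + 0.5·(-45) = 87.5
A4: 0.5·140 + 0.5·(-80) = 30
A5: 0.5·195 + 0.5·(-80) = 57.5
Highest Hurwicz score = 100 → A2.

A2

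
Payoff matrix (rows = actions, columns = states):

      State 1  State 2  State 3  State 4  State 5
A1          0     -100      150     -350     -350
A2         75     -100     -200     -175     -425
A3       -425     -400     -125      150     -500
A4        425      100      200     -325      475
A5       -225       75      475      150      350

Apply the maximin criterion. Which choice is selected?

Row minima: A1=-350, A2=-425, A3=-500, A4=-325, A5=-225
Best worst-case = -225 → A5.

A5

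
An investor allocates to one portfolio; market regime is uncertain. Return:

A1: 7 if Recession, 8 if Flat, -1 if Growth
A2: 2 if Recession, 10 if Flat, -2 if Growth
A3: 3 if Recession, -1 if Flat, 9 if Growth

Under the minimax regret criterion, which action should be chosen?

A1

Column bests: Recession=7, Flat=10, Growth=9.
A1 regrets: 0, 2, 10 → max 10
A2 regrets: 5, 0, 11 → max 11
A3 regrets: 4, 11, 0 → max 11
Smallest max regret = 10 → A1.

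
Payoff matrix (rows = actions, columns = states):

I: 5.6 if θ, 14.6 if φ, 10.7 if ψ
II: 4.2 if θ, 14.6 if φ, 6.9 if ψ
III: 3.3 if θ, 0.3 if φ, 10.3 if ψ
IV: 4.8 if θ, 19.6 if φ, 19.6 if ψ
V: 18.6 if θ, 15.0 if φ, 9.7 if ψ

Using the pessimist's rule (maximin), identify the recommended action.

Row minima: I=5.6, II=4.2, III=0.3, IV=4.8, V=9.7
Best worst-case = 9.7 → V.

V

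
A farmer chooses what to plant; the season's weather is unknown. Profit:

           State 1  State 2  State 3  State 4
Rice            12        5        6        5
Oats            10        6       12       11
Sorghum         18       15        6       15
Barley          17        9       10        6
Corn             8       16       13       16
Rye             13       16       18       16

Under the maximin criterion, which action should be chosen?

Row minima: Rice=5, Oats=6, Sorghum=6, Barley=6, Corn=8, Rye=13
Best worst-case = 13 → Rye.

Rye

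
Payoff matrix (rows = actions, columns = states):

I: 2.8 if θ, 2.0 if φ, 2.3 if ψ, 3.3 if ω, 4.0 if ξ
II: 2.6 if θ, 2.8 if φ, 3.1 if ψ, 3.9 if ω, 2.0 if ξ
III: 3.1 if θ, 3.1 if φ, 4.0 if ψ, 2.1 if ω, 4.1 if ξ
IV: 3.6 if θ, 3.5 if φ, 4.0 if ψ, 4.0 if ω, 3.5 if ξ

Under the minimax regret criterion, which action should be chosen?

Column bests: θ=3.6, φ=3.5, ψ=4.0, ω=4.0, ξ=4.1.
I regrets: 0.8, 1.5, 1.7, 0.7, 0.1 → max 1.7
II regrets: 1.0, 0.7, 0.9, 0.1, 2.1 → max 2.1
III regrets: 0.5, 0.4, 0.0, 1.9, 0.0 → max 1.9
IV regrets: 0.0, 0.0, 0.0, 0.0, 0.6 → max 0.6
Smallest max regret = 0.6 → IV.

IV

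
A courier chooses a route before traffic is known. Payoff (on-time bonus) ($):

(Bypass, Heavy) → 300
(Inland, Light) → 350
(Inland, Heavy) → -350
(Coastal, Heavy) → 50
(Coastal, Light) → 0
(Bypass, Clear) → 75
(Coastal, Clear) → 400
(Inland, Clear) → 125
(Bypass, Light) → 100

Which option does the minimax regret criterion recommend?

Column bests: Clear=400, Light=350, Heavy=300.
Coastal regrets: 0, 350, 250 → max 350
Bypass regrets: 325, 250, 0 → max 325
Inland regrets: 275, 0, 650 → max 650
Smallest max regret = 325 → Bypass.

Bypass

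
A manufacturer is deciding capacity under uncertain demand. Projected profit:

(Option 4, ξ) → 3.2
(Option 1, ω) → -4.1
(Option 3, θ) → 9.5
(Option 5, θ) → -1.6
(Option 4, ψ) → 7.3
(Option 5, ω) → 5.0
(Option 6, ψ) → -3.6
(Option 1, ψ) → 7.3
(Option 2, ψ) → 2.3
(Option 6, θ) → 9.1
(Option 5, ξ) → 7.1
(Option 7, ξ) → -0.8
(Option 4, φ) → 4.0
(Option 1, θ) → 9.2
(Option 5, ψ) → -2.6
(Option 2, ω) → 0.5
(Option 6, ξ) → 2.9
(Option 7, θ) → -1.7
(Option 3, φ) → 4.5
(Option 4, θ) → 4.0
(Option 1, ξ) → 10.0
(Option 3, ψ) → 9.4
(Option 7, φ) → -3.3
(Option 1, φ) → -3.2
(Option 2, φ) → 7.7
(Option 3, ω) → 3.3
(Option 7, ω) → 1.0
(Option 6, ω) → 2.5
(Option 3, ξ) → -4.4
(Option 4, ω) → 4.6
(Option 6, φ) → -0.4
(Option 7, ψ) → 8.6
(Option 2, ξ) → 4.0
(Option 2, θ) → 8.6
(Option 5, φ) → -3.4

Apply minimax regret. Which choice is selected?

Option 4

Column bests: θ=9.5, φ=7.7, ψ=9.4, ω=5.0, ξ=10.0.
Option 1 regrets: 0.3, 10.9, 2.1, 9.1, 0.0 → max 10.9
Option 2 regrets: 0.9, 0.0, 7.1, 4.5, 6.0 → max 7.1
Option 3 regrets: 0.0, 3.2, 0.0, 1.7, 14.4 → max 14.4
Option 4 regrets: 5.5, 3.7, 2.1, 0.4, 6.8 → max 6.8
Option 5 regrets: 11.1, 11.1, 12.0, 0.0, 2.9 → max 12.0
Option 6 regrets: 0.4, 8.1, 13.0, 2.5, 7.1 → max 13.0
Option 7 regrets: 11.2, 11.0, 0.8, 4.0, 10.8 → max 11.2
Smallest max regret = 6.8 → Option 4.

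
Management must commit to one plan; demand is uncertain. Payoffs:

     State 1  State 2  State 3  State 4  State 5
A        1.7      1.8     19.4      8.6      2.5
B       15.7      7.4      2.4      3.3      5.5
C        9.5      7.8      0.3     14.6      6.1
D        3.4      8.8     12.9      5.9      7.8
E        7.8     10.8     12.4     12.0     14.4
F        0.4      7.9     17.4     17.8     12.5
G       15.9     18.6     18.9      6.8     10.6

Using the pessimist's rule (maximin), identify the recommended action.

E

Row minima: A=1.7, B=2.4, C=0.3, D=3.4, E=7.8, F=0.4, G=6.8
Best worst-case = 7.8 → E.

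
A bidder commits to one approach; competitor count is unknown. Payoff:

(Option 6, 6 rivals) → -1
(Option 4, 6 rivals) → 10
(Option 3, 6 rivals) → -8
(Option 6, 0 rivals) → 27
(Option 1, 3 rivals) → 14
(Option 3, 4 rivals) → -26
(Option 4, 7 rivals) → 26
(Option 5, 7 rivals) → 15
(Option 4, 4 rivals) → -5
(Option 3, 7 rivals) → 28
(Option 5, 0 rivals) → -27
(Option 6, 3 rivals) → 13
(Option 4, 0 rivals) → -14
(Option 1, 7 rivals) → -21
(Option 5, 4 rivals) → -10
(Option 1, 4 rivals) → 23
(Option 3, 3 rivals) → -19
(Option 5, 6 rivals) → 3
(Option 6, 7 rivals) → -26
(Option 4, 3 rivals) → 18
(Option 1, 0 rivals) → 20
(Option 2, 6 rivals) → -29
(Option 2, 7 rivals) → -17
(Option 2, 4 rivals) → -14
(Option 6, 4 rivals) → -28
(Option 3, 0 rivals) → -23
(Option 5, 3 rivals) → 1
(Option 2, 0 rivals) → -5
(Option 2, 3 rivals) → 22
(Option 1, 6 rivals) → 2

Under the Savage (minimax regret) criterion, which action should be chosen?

Column bests: 0 rivals=27, 3 rivals=22, 4 rivals=23, 6 rivals=10, 7 rivals=28.
Option 1 regrets: 7, 8, 0, 8, 49 → max 49
Option 2 regrets: 32, 0, 37, 39, 45 → max 45
Option 3 regrets: 50, 41, 49, 18, 0 → max 50
Option 4 regrets: 41, 4, 28, 0, 2 → max 41
Option 5 regrets: 54, 21, 33, 7, 13 → max 54
Option 6 regrets: 0, 9, 51, 11, 54 → max 54
Smallest max regret = 41 → Option 4.

Option 4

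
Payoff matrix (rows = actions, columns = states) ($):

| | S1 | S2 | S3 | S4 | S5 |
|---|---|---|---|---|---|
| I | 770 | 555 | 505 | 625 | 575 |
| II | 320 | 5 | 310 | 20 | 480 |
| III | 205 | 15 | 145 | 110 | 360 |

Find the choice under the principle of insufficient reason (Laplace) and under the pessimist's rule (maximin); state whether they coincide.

laplace → I; maximin → I (agree)

Row averages: I=606, II=227, III=167
Highest average = 606 → I.
Row minima: I=505, II=5, III=15
Best worst-case = 505 → I.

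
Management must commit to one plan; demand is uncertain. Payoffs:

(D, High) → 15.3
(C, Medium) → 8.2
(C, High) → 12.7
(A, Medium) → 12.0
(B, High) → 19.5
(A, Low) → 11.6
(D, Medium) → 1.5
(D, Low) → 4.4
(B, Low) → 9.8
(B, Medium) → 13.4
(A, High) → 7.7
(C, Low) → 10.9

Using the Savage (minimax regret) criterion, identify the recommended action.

B

Column bests: Low=11.6, Medium=13.4, High=19.5.
A regrets: 0.0, 1.4, 11.8 → max 11.8
B regrets: 1.8, 0.0, 0.0 → max 1.8
C regrets: 0.7, 5.2, 6.8 → max 6.8
D regrets: 7.2, 11.9, 4.2 → max 11.9
Smallest max regret = 1.8 → B.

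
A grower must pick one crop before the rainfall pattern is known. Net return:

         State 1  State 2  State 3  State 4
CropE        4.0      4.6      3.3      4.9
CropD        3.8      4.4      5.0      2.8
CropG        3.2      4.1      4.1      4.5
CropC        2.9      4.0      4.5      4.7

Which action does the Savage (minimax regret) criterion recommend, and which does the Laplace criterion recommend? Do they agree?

minimax regret → CropG; laplace → CropE (disagree)

Column bests: State 1=4.0, State 2=4.6, State 3=5.0, State 4=4.9.
CropE regrets: 0.0, 0.0, 1.7, 0.0 → max 1.7
CropD regrets: 0.2, 0.2, 0.0, 2.1 → max 2.1
CropG regrets: 0.8, 0.5, 0.9, 0.4 → max 0.9
CropC regrets: 1.1, 0.6, 0.5, 0.2 → max 1.1
Smallest max regret = 0.9 → CropG.
Row averages: CropE=4.2, CropD=4, CropG=3.975, CropC=4.025
Highest average = 4.2 → CropE.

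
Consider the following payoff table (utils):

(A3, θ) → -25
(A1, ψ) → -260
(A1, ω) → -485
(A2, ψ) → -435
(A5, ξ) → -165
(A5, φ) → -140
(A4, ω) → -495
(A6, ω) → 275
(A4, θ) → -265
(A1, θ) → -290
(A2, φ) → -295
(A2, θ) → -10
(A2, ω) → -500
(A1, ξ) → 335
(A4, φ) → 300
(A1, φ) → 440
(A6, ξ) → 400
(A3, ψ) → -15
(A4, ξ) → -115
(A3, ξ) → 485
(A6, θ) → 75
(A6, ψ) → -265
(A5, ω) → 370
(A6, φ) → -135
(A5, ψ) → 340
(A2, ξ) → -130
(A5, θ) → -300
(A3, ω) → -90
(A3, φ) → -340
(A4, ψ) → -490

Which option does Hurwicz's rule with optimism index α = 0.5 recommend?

A3

A1: 0.5·440 + 0.5·(-485) = -22.5
A2: 0.5·(-10) + 0.5·(-500) = -255
A3: 0.5·485 + 0.5·(-340) = 72.5
A4: 0.5·300 + 0.5·(-495) = -97.5
A5: 0.5·370 + 0.5·(-300) = 35
A6: 0.5·400 + 0.5·(-265) = 67.5
Highest Hurwicz score = 72.5 → A3.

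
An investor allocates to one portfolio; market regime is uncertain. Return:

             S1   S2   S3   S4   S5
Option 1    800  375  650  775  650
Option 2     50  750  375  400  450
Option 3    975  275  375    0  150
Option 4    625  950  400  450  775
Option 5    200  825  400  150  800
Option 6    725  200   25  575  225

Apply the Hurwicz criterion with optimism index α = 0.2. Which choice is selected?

Option 4

Option 1: 0.2·800 + 0.8·375 = 460
Option 2: 0.2·750 + 0.8·50 = 190
Option 3: 0.2·975 + 0.8·0 = 195
Option 4: 0.2·950 + 0.8·400 = 510
Option 5: 0.2·825 + 0.8·150 = 285
Option 6: 0.2·725 + 0.8·25 = 165
Highest Hurwicz score = 510 → Option 4.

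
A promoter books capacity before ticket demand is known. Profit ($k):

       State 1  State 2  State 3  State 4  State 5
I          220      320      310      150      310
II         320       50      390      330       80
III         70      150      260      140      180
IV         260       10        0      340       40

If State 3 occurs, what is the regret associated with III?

130

Best payoff under State 3 is 390.
Regret = 390 − 260 = 130.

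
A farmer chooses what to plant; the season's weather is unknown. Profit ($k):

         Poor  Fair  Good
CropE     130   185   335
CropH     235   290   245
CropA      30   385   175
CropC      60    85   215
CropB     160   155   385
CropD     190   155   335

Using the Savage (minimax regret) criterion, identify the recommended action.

Column bests: Poor=235, Fair=385, Good=385.
CropE regrets: 105, 200, 50 → max 200
CropH regrets: 0, 95, 140 → max 140
CropA regrets: 205, 0, 210 → max 210
CropC regrets: 175, 300, 170 → max 300
CropB regrets: 75, 230, 0 → max 230
CropD regrets: 45, 230, 50 → max 230
Smallest max regret = 140 → CropH.

CropH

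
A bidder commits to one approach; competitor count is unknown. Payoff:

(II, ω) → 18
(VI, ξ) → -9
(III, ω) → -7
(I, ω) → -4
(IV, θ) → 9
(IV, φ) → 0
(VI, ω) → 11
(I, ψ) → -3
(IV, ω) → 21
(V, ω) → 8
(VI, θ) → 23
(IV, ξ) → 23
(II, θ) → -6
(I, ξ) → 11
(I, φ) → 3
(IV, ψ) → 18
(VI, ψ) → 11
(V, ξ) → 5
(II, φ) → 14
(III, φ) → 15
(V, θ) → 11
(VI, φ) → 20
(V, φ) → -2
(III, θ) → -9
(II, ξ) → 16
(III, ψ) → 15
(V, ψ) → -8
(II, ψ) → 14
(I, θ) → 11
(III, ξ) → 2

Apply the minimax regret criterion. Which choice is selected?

IV

Column bests: θ=23, φ=20, ψ=18, ω=21, ξ=23.
I regrets: 12, 17, 21, 25, 12 → max 25
II regrets: 29, 6, 4, 3, 7 → max 29
III regrets: 32, 5, 3, 28, 21 → max 32
IV regrets: 14, 20, 0, 0, 0 → max 20
V regrets: 12, 22, 26, 13, 18 → max 26
VI regrets: 0, 0, 7, 10, 32 → max 32
Smallest max regret = 20 → IV.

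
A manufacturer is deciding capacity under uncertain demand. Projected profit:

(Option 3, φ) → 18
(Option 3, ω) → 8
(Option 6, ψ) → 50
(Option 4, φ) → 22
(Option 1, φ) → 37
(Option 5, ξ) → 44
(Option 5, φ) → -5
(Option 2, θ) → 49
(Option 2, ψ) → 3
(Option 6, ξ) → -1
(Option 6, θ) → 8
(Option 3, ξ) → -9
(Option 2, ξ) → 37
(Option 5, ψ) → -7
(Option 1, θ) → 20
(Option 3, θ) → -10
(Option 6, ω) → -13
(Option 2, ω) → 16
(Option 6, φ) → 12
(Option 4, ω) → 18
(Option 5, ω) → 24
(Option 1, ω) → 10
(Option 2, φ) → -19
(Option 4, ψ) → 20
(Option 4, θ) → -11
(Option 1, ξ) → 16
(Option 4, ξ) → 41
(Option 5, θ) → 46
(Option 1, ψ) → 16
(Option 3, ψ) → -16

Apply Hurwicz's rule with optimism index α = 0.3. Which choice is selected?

Option 1: 0.3·37 + 0.7·10 = 18.1
Option 2: 0.3·49 + 0.7·(-19) = 1.4
Option 3: 0.3·18 + 0.7·(-16) = -5.8
Option 4: 0.3·41 + 0.7·(-11) = 4.6
Option 5: 0.3·46 + 0.7·(-7) = 8.9
Option 6: 0.3·50 + 0.7·(-13) = 5.9
Highest Hurwicz score = 18.1 → Option 1.

Option 1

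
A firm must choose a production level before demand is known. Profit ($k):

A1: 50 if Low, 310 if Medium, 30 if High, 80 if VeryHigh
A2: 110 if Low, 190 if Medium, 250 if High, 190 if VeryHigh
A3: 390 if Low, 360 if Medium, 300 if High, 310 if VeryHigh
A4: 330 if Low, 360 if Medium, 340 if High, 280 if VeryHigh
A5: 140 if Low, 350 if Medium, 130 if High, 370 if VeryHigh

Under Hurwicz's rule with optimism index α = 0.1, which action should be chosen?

A3

A1: 0.1·310 + 0.9·30 = 58
A2: 0.1·250 + 0.9·110 = 124
A3: 0.1·390 + 0.9·300 = 309
A4: 0.1·360 + 0.9·280 = 288
A5: 0.1·370 + 0.9·130 = 154
Highest Hurwicz score = 309 → A3.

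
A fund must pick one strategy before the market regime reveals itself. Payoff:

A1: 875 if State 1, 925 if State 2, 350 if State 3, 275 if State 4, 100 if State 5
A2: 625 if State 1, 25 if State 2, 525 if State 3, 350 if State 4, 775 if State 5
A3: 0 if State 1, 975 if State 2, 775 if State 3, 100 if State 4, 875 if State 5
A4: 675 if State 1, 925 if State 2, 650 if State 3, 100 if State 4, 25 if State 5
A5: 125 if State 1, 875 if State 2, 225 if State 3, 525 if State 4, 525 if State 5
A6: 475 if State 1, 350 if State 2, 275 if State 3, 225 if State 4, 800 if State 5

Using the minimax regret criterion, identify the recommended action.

Column bests: State 1=875, State 2=975, State 3=775, State 4=525, State 5=875.
A1 regrets: 0, 50, 425, 250, 775 → max 775
A2 regrets: 250, 950, 250, 175, 100 → max 950
A3 regrets: 875, 0, 0, 425, 0 → max 875
A4 regrets: 200, 50, 125, 425, 850 → max 850
A5 regrets: 750, 100, 550, 0, 350 → max 750
A6 regrets: 400, 625, 500, 300, 75 → max 625
Smallest max regret = 625 → A6.

A6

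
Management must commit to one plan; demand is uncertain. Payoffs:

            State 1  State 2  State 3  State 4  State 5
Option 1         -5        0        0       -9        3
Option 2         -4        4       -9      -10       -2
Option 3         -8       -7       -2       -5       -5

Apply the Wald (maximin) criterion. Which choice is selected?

Option 3

Row minima: Option 1=-9, Option 2=-10, Option 3=-8
Best worst-case = -8 → Option 3.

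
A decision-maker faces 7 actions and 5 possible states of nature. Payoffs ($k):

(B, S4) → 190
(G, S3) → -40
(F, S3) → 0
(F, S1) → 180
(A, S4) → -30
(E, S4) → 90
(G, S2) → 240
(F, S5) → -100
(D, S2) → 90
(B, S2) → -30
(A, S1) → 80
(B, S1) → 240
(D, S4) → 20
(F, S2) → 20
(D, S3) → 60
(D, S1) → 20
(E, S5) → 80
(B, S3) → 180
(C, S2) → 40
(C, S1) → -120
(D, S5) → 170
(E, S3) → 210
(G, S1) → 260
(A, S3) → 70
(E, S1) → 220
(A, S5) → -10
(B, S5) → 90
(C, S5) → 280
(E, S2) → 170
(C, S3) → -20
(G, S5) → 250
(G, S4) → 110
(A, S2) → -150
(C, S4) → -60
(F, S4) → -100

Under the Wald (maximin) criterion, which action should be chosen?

Row minima: A=-150, B=-30, C=-120, D=20, E=80, F=-100, G=-40
Best worst-case = 80 → E.

E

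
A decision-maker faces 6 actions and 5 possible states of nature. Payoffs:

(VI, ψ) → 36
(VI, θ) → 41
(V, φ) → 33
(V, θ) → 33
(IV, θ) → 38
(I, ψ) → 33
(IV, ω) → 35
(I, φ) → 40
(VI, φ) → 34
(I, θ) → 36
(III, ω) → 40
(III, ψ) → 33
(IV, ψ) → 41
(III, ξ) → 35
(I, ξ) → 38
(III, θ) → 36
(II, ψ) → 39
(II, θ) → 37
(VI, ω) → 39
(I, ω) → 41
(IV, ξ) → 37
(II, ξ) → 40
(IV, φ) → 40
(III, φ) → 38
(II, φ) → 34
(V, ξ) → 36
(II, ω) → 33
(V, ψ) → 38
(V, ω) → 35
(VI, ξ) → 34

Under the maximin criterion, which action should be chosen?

IV

Row minima: I=33, II=33, III=33, IV=35, V=33, VI=34
Best worst-case = 35 → IV.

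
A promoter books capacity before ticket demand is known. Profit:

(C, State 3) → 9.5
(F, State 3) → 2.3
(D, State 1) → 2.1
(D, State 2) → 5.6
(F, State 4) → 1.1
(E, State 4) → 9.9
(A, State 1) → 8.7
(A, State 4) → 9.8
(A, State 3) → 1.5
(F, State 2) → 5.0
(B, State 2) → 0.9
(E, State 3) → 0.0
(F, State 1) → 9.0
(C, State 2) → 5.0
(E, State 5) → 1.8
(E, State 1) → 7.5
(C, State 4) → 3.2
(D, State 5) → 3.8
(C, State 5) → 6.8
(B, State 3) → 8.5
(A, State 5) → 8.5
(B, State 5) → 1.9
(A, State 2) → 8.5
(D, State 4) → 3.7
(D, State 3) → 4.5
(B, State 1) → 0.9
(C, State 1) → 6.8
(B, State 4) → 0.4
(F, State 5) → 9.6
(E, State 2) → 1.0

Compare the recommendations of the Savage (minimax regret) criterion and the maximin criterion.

Column bests: State 1=9.0, State 2=8.5, State 3=9.5, State 4=9.9, State 5=9.6.
A regrets: 0.3, 0.0, 8.0, 0.1, 1.1 → max 8.0
B regrets: 8.1, 7.6, 1.0, 9.5, 7.7 → max 9.5
C regrets: 2.2, 3.5, 0.0, 6.7, 2.8 → max 6.7
D regrets: 6.9, 2.9, 5.0, 6.2, 5.8 → max 6.9
E regrets: 1.5, 7.5, 9.5, 0.0, 7.8 → max 9.5
F regrets: 0.0, 3.5, 7.2, 8.8, 0.0 → max 8.8
Smallest max regret = 6.7 → C.
Row minima: A=1.5, B=0.4, C=3.2, D=2.1, E=0.0, F=1.1
Best worst-case = 3.2 → C.

minimax regret → C; maximin → C (agree)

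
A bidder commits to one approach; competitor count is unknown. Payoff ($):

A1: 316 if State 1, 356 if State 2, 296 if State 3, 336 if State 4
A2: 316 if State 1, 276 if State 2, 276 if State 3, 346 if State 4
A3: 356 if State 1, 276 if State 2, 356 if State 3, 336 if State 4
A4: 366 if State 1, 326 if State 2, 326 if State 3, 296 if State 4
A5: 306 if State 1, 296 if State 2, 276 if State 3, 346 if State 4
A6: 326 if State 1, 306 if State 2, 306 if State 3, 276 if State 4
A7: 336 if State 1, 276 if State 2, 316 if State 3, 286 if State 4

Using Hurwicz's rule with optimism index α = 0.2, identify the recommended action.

A4

A1: 0.2·356 + 0.8·296 = 308
A2: 0.2·346 + 0.8·276 = 290
A3: 0.2·356 + 0.8·276 = 292
A4: 0.2·366 + 0.8·296 = 310
A5: 0.2·346 + 0.8·276 = 290
A6: 0.2·326 + 0.8·276 = 286
A7: 0.2·336 + 0.8·276 = 288
Highest Hurwicz score = 310 → A4.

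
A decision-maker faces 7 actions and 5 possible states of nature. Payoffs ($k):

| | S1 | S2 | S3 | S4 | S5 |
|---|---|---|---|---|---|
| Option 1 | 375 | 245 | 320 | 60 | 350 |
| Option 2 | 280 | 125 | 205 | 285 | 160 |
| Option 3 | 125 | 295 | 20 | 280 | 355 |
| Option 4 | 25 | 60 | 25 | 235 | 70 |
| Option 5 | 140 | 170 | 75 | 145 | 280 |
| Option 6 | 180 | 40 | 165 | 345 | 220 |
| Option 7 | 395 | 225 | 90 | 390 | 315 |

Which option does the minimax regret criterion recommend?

Option 2

Column bests: S1=395, S2=295, S3=320, S4=390, S5=355.
Option 1 regrets: 20, 50, 0, 330, 5 → max 330
Option 2 regrets: 115, 170, 115, 105, 195 → max 195
Option 3 regrets: 270, 0, 300, 110, 0 → max 300
Option 4 regrets: 370, 235, 295, 155, 285 → max 370
Option 5 regrets: 255, 125, 245, 245, 75 → max 255
Option 6 regrets: 215, 255, 155, 45, 135 → max 255
Option 7 regrets: 0, 70, 230, 0, 40 → max 230
Smallest max regret = 195 → Option 2.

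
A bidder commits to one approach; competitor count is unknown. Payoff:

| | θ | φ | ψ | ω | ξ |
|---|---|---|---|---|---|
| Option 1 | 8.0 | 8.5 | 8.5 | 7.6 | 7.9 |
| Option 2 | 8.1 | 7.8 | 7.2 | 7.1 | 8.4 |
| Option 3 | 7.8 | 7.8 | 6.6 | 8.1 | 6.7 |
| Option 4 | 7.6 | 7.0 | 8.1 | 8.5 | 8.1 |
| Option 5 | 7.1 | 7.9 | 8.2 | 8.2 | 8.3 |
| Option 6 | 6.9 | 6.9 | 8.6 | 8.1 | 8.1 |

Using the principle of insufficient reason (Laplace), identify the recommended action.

Option 1

Row averages: Option 1=8.1, Option 2=7.72, Option 3=7.4, Option 4=7.86, Option 5=7.94, Option 6=7.72
Highest average = 8.1 → Option 1.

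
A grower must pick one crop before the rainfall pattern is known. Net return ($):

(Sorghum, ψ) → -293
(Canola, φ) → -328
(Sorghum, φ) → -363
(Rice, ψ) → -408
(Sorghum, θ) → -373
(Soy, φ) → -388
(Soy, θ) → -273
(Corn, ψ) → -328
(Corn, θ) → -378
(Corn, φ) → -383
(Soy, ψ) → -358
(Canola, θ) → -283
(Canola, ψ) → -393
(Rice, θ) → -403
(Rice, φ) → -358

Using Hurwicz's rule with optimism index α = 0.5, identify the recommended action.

Rice: 0.5·(-358) + 0.5·(-408) = -383
Sorghum: 0.5·(-293) + 0.5·(-373) = -333
Corn: 0.5·(-328) + 0.5·(-383) = -355.5
Canola: 0.5·(-283) + 0.5·(-393) = -338
Soy: 0.5·(-273) + 0.5·(-388) = -330.5
Highest Hurwicz score = -330.5 → Soy.

Soy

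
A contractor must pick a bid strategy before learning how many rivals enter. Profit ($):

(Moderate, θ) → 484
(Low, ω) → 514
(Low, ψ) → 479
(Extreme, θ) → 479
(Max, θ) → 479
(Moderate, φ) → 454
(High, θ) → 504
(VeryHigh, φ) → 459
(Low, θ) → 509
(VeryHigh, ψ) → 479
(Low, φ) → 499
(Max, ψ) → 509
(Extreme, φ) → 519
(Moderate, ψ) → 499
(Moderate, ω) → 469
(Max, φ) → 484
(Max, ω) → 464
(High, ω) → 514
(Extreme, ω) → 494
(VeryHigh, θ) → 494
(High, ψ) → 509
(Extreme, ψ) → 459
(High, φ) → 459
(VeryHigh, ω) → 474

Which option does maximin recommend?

Low

Row minima: Low=479, Moderate=454, High=459, VeryHigh=459, Extreme=459, Max=464
Best worst-case = 479 → Low.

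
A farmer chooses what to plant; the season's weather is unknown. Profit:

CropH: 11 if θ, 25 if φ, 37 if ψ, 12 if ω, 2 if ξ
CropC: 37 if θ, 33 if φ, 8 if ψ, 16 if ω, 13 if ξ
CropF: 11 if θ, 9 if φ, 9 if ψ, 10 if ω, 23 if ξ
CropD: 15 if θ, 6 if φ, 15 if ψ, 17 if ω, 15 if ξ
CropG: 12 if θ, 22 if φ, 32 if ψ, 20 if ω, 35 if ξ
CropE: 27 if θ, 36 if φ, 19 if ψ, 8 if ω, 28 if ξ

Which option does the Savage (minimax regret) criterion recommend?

Column bests: θ=37, φ=36, ψ=37, ω=20, ξ=35.
CropH regrets: 26, 11, 0, 8, 33 → max 33
CropC regrets: 0, 3, 29, 4, 22 → max 29
CropF regrets: 26, 27, 28, 10, 12 → max 28
CropD regrets: 22, 30, 22, 3, 20 → max 30
CropG regrets: 25, 14, 5, 0, 0 → max 25
CropE regrets: 10, 0, 18, 12, 7 → max 18
Smallest max regret = 18 → CropE.

CropE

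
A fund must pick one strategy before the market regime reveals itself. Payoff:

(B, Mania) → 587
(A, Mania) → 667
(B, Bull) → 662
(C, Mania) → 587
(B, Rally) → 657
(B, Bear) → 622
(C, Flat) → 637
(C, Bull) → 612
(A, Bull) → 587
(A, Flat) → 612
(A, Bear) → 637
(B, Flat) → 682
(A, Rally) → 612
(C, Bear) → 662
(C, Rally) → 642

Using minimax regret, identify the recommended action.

A

Column bests: Bear=662, Flat=682, Bull=662, Rally=657, Mania=667.
A regrets: 25, 70, 75, 45, 0 → max 75
B regrets: 40, 0, 0, 0, 80 → max 80
C regrets: 0, 45, 50, 15, 80 → max 80
Smallest max regret = 75 → A.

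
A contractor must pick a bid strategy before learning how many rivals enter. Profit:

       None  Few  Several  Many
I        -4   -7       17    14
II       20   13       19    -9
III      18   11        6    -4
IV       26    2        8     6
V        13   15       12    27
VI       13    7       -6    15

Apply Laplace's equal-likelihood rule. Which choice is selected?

Row averages: I=5, II=10.75, III=7.75, IV=10.5, V=16.75, VI=7.25
Highest average = 16.75 → V.

V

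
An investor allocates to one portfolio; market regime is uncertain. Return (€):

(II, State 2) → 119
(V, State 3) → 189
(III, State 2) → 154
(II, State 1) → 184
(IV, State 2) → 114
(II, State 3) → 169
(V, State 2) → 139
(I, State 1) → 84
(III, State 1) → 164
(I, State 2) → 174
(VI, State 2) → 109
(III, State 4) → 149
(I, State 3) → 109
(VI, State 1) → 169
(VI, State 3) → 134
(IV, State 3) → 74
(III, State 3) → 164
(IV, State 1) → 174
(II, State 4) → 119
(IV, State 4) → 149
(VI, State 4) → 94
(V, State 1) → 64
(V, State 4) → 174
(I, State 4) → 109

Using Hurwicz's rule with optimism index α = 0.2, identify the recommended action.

III

I: 0.2·174 + 0.8·84 = 102
II: 0.2·184 + 0.8·119 = 132
III: 0.2·164 + 0.8·149 = 152
IV: 0.2·174 + 0.8·74 = 94
V: 0.2·189 + 0.8·64 = 89
VI: 0.2·169 + 0.8·94 = 109
Highest Hurwicz score = 152 → III.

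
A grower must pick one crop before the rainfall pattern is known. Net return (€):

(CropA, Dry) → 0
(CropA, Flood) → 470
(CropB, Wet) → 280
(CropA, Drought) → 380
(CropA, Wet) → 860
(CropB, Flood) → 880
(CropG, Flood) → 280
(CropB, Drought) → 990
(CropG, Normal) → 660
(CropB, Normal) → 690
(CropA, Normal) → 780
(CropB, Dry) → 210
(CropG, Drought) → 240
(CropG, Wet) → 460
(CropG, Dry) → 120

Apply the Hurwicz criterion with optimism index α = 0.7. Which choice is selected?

CropB: 0.7·990 + 0.3·210 = 756
CropG: 0.7·660 + 0.3·120 = 498
CropA: 0.7·860 + 0.3·0 = 602
Highest Hurwicz score = 756 → CropB.

CropB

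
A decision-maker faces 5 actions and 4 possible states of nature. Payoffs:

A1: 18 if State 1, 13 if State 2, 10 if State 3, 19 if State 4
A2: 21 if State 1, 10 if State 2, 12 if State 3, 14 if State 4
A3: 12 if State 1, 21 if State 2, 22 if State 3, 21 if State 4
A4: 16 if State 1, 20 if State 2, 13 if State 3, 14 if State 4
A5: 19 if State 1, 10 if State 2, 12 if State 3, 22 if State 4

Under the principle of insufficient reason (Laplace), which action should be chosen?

Row averages: A1=15, A2=14.25, A3=19, A4=15.75, A5=15.75
Highest average = 19 → A3.

A3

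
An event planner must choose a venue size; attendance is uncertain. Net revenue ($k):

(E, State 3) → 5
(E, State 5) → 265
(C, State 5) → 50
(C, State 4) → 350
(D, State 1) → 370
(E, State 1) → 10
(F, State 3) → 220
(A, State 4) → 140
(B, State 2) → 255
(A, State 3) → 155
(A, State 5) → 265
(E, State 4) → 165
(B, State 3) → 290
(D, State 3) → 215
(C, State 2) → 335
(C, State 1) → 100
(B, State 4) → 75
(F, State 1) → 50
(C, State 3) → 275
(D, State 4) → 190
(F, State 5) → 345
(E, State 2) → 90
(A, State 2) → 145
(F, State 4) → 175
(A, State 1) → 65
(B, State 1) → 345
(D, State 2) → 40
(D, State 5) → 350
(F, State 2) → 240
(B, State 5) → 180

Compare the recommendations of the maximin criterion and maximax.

maximin → B; maximax → D (disagree)

Row minima: A=65, B=75, C=50, D=40, E=5, F=50
Best worst-case = 75 → B.
Row maxima: A=265, B=345, C=350, D=370, E=265, F=345
Best best-case = 370 → D.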